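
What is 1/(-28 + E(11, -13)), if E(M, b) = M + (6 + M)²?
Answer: 1/272 ≈ 0.0036765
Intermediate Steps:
1/(-28 + E(11, -13)) = 1/(-28 + (11 + (6 + 11)²)) = 1/(-28 + (11 + 17²)) = 1/(-28 + (11 + 289)) = 1/(-28 + 300) = 1/272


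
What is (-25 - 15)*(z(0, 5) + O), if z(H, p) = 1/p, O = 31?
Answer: -1248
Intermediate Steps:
(-25 - 15)*(z(0, 5) + O) = (-25 - 15)*(1/5 + 31) = -40*(⅕ + 31) = -40*156/5 = -1248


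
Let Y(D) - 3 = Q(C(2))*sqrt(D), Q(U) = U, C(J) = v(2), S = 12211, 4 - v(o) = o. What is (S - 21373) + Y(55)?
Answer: -9159 + 2*sqrt(55) ≈ -9144.2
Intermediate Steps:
v(o) = 4 - o
C(J) = 2 (C(J) = 4 - 1*2 = 4 - 2 = 2)
Y(D) = 3 + 2*sqrt(D)
(S - 21373) + Y(55) = (12211 - 21373) + (3 + 2*sqrt(55)) = -9162 + (3 + 2*sqrt(55)) = -9159 + 2*sqrt(55)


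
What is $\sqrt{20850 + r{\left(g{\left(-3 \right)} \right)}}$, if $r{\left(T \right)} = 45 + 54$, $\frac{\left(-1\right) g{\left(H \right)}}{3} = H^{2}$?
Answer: $\sqrt{20949} \approx 144.74$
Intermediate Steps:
$g{\left(H \right)} = - 3 H^{2}$
$r{\left(T \right)} = 99$
$\sqrt{20850 + r{\left(g{\left(-3 \right)} \right)}} = \sqrt{20850 + 99} = \sqrt{20949}$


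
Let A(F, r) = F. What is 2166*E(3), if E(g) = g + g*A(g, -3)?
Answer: 25992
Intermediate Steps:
E(g) = g + g² (E(g) = g + g*g = g + g²)
2166*E(3) = 2166*(3*(1 + 3)) = 2166*(3*4) = 2166*12 = 25992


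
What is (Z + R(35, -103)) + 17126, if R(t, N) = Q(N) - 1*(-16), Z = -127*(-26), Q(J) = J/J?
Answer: 20445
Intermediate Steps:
Q(J) = 1
Z = 3302
R(t, N) = 17 (R(t, N) = 1 - 1*(-16) = 1 + 16 = 17)
(Z + R(35, -103)) + 17126 = (3302 + 17) + 17126 = 3319 + 17126 = 20445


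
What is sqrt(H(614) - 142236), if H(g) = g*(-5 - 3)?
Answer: 2*I*sqrt(36787) ≈ 383.6*I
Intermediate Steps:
H(g) = -8*g (H(g) = g*(-8) = -8*g)
sqrt(H(614) - 142236) = sqrt(-8*614 - 142236) = sqrt(-4912 - 142236) = sqrt(-147148) = 2*I*sqrt(36787)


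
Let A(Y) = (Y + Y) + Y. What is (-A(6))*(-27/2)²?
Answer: -6561/2 ≈ -3280.5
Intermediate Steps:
A(Y) = 3*Y (A(Y) = 2*Y + Y = 3*Y)
(-A(6))*(-27/2)² = (-3*6)*(-27/2)² = (-1*18)*(-27*½)² = -18*(-27/2)² = -18*729/4 = -6561/2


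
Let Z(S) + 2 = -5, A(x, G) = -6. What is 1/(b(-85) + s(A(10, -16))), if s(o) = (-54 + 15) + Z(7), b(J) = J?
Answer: -1/131 ≈ -0.0076336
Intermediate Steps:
Z(S) = -7 (Z(S) = -2 - 5 = -7)
s(o) = -46 (s(o) = (-54 + 15) - 7 = -39 - 7 = -46)
1/(b(-85) + s(A(10, -16))) = 1/(-85 - 46) = 1/(-131) = -1/131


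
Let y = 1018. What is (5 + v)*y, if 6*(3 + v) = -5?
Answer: 3563/3 ≈ 1187.7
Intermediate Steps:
v = -23/6 (v = -3 + (1/6)*(-5) = -3 - 5/6 = -23/6 ≈ -3.8333)
(5 + v)*y = (5 - 23/6)*1018 = (7/6)*1018 = 3563/3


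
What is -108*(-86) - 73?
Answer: 9215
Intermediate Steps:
-108*(-86) - 73 = 9288 - 73 = 9215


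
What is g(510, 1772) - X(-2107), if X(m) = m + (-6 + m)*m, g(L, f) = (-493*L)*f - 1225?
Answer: -449985169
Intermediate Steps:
g(L, f) = -1225 - 493*L*f (g(L, f) = -493*L*f - 1225 = -1225 - 493*L*f)
X(m) = m + m*(-6 + m)
g(510, 1772) - X(-2107) = (-1225 - 493*510*1772) - (-2107)*(-5 - 2107) = (-1225 - 445533960) - (-2107)*(-2112) = -445535185 - 1*4449984 = -445535185 - 4449984 = -449985169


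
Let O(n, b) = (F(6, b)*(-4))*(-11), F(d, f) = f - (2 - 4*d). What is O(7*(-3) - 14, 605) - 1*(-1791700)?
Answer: 1819288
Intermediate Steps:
F(d, f) = -2 + f + 4*d (F(d, f) = f + (-2 + 4*d) = -2 + f + 4*d)
O(n, b) = 968 + 44*b (O(n, b) = ((-2 + b + 4*6)*(-4))*(-11) = ((-2 + b + 24)*(-4))*(-11) = ((22 + b)*(-4))*(-11) = (-88 - 4*b)*(-11) = 968 + 44*b)
O(7*(-3) - 14, 605) - 1*(-1791700) = (968 + 44*605) - 1*(-1791700) = (968 + 26620) + 1791700 = 27588 + 1791700 = 1819288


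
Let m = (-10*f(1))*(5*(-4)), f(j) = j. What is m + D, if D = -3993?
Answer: -3793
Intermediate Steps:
m = 200 (m = (-10*1)*(5*(-4)) = -10*(-20) = 200)
m + D = 200 - 3993 = -3793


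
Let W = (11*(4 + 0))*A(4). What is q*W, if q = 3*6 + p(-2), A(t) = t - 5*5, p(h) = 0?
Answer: -16632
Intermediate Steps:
A(t) = -25 + t (A(t) = t - 25 = -25 + t)
W = -924 (W = (11*(4 + 0))*(-25 + 4) = (11*4)*(-21) = 44*(-21) = -924)
q = 18 (q = 3*6 + 0 = 18 + 0 = 18)
q*W = 18*(-924) = -16632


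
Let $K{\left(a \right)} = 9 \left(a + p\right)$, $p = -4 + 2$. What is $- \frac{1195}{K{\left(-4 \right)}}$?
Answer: $\frac{1195}{54} \approx 22.13$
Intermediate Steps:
$p = -2$
$K{\left(a \right)} = -18 + 9 a$ ($K{\left(a \right)} = 9 \left(a - 2\right) = 9 \left(-2 + a\right) = -18 + 9 a$)
$- \frac{1195}{K{\left(-4 \right)}} = - \frac{1195}{-18 + 9 \left(-4\right)} = - \frac{1195}{-18 - 36} = - \frac{1195}{-54} = \left(-1195\right) \left(- \frac{1}{54}\right) = \frac{1195}{54}$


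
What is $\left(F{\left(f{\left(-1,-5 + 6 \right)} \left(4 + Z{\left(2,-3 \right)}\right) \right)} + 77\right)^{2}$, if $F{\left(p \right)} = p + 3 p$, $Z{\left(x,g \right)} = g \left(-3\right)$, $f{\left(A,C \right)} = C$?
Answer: $16641$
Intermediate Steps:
$Z{\left(x,g \right)} = - 3 g$
$F{\left(p \right)} = 4 p$
$\left(F{\left(f{\left(-1,-5 + 6 \right)} \left(4 + Z{\left(2,-3 \right)}\right) \right)} + 77\right)^{2} = \left(4 \left(-5 + 6\right) \left(4 - -9\right) + 77\right)^{2} = \left(4 \cdot 1 \left(4 + 9\right) + 77\right)^{2} = \left(4 \cdot 1 \cdot 13 + 77\right)^{2} = \left(4 \cdot 13 + 77\right)^{2} = \left(52 + 77\right)^{2} = 129^{2} = 16641$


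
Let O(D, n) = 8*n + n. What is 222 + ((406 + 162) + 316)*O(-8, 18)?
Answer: 143430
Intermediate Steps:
O(D, n) = 9*n
222 + ((406 + 162) + 316)*O(-8, 18) = 222 + ((406 + 162) + 316)*(9*18) = 222 + (568 + 316)*162 = 222 + 884*162 = 222 + 143208 = 143430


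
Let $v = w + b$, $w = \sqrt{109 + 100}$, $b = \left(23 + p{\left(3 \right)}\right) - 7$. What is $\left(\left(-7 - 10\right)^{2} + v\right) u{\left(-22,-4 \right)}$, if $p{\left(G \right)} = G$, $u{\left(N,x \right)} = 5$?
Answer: $1540 + 5 \sqrt{209} \approx 1612.3$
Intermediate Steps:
$b = 19$ ($b = \left(23 + 3\right) - 7 = 26 - 7 = 19$)
$w = \sqrt{209} \approx 14.457$
$v = 19 + \sqrt{209}$ ($v = \sqrt{209} + 19 = 19 + \sqrt{209} \approx 33.457$)
$\left(\left(-7 - 10\right)^{2} + v\right) u{\left(-22,-4 \right)} = \left(\left(-7 - 10\right)^{2} + \left(19 + \sqrt{209}\right)\right) 5 = \left(\left(-17\right)^{2} + \left(19 + \sqrt{209}\right)\right) 5 = \left(289 + \left(19 + \sqrt{209}\right)\right) 5 = \left(308 + \sqrt{209}\right) 5 = 1540 + 5 \sqrt{209}$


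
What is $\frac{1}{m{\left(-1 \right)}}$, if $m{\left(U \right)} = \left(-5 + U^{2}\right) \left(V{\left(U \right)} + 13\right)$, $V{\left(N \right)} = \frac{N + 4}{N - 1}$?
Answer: $- \frac{1}{46} \approx -0.021739$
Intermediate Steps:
$V{\left(N \right)} = \frac{4 + N}{-1 + N}$
$m{\left(U \right)} = \left(-5 + U^{2}\right) \left(13 + \frac{4 + U}{-1 + U}\right)$ ($m{\left(U \right)} = \left(-5 + U^{2}\right) \left(\frac{4 + U}{-1 + U} + 13\right) = \left(-5 + U^{2}\right) \left(13 + \frac{4 + U}{-1 + U}\right)$)
$\frac{1}{m{\left(-1 \right)}} = \frac{1}{\frac{1}{-1 - 1} \left(45 - -70 - 9 \left(-1\right)^{2} + 14 \left(-1\right)^{3}\right)} = \frac{1}{\frac{1}{-2} \left(45 + 70 - 9 + 14 \left(-1\right)\right)} = \frac{1}{\left(- \frac{1}{2}\right) \left(45 + 70 - 9 - 14\right)} = \frac{1}{\left(- \frac{1}{2}\right) 92} = \frac{1}{-46} = - \frac{1}{46}$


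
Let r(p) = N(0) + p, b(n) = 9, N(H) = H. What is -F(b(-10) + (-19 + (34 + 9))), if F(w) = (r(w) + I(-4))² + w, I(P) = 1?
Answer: -1189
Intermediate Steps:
r(p) = p (r(p) = 0 + p = p)
F(w) = w + (1 + w)² (F(w) = (w + 1)² + w = (1 + w)² + w = w + (1 + w)²)
-F(b(-10) + (-19 + (34 + 9))) = -((9 + (-19 + (34 + 9))) + (1 + (9 + (-19 + (34 + 9))))²) = -((9 + (-19 + 43)) + (1 + (9 + (-19 + 43)))²) = -((9 + 24) + (1 + (9 + 24))²) = -(33 + (1 + 33)²) = -(33 + 34²) = -(33 + 1156) = -1*1189 = -1189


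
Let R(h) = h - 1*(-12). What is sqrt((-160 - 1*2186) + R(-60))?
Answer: 3*I*sqrt(266) ≈ 48.929*I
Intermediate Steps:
R(h) = 12 + h (R(h) = h + 12 = 12 + h)
sqrt((-160 - 1*2186) + R(-60)) = sqrt((-160 - 1*2186) + (12 - 60)) = sqrt((-160 - 2186) - 48) = sqrt(-2346 - 48) = sqrt(-2394) = 3*I*sqrt(266)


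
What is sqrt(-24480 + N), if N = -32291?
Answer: I*sqrt(56771) ≈ 238.27*I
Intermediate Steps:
sqrt(-24480 + N) = sqrt(-24480 - 32291) = sqrt(-56771) = I*sqrt(56771)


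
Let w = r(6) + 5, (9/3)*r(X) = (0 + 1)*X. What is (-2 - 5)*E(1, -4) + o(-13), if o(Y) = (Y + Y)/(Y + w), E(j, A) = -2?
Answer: 55/3 ≈ 18.333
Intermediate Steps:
r(X) = X/3 (r(X) = ((0 + 1)*X)/3 = (1*X)/3 = X/3)
w = 7 (w = (1/3)*6 + 5 = 2 + 5 = 7)
o(Y) = 2*Y/(7 + Y) (o(Y) = (Y + Y)/(Y + 7) = (2*Y)/(7 + Y) = 2*Y/(7 + Y))
(-2 - 5)*E(1, -4) + o(-13) = (-2 - 5)*(-2) + 2*(-13)/(7 - 13) = -7*(-2) + 2*(-13)/(-6) = 14 + 2*(-13)*(-1/6) = 14 + 13/3 = 55/3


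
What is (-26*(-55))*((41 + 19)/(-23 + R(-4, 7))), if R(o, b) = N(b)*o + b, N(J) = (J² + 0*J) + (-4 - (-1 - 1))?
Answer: -7150/17 ≈ -420.59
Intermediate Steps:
N(J) = -2 + J² (N(J) = (J² + 0) + (-4 - 1*(-2)) = J² + (-4 + 2) = J² - 2 = -2 + J²)
R(o, b) = b + o*(-2 + b²) (R(o, b) = (-2 + b²)*o + b = o*(-2 + b²) + b = b + o*(-2 + b²))
(-26*(-55))*((41 + 19)/(-23 + R(-4, 7))) = (-26*(-55))*((41 + 19)/(-23 + (7 - 4*(-2 + 7²)))) = 1430*(60/(-23 + (7 - 4*(-2 + 49)))) = 1430*(60/(-23 + (7 - 4*47))) = 1430*(60/(-23 + (7 - 188))) = 1430*(60/(-23 - 181)) = 1430*(60/(-204)) = 1430*(60*(-1/204)) = 1430*(-5/17) = -7150/17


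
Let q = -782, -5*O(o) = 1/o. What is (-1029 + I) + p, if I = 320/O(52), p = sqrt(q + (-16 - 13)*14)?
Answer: -84229 + 6*I*sqrt(33) ≈ -84229.0 + 34.467*I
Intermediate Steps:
O(o) = -1/(5*o)
p = 6*I*sqrt(33) (p = sqrt(-782 + (-16 - 13)*14) = sqrt(-782 - 29*14) = sqrt(-782 - 406) = sqrt(-1188) = 6*I*sqrt(33) ≈ 34.467*I)
I = -83200 (I = 320/((-1/5/52)) = 320/((-1/5*1/52)) = 320/(-1/260) = 320*(-260) = -83200)
(-1029 + I) + p = (-1029 - 83200) + 6*I*sqrt(33) = -84229 + 6*I*sqrt(33)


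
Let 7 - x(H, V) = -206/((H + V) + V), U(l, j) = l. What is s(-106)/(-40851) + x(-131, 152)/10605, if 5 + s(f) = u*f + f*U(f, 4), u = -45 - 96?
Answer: -15989379946/24982633305 ≈ -0.64002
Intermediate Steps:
u = -141
x(H, V) = 7 + 206/(H + 2*V) (x(H, V) = 7 - (-206)/((H + V) + V) = 7 - (-206)/(H + 2*V) = 7 + 206/(H + 2*V))
s(f) = -5 + f**2 - 141*f (s(f) = -5 + (-141*f + f*f) = -5 + (-141*f + f**2) = -5 + (f**2 - 141*f) = -5 + f**2 - 141*f)
s(-106)/(-40851) + x(-131, 152)/10605 = (-5 + (-106)**2 - 141*(-106))/(-40851) + ((206 + 7*(-131) + 14*152)/(-131 + 2*152))/10605 = (-5 + 11236 + 14946)*(-1/40851) + ((206 - 917 + 2128)/(-131 + 304))*(1/10605) = 26177*(-1/40851) + (1417/173)*(1/10605) = -26177/40851 + ((1/173)*1417)*(1/10605) = -26177/40851 + (1417/173)*(1/10605) = -26177/40851 + 1417/1834665 = -15989379946/24982633305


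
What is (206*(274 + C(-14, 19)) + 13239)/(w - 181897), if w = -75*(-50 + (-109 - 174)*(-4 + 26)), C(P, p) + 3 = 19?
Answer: 72979/288803 ≈ 0.25269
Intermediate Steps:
C(P, p) = 16 (C(P, p) = -3 + 19 = 16)
w = 470700 (w = -75*(-50 - 283*22) = -75*(-50 - 6226) = -75*(-6276) = 470700)
(206*(274 + C(-14, 19)) + 13239)/(w - 181897) = (206*(274 + 16) + 13239)/(470700 - 181897) = (206*290 + 13239)/288803 = (59740 + 13239)*(1/288803) = 72979*(1/288803) = 72979/288803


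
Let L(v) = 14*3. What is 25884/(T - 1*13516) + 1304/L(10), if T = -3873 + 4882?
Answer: 2537000/87549 ≈ 28.978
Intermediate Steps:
L(v) = 42
T = 1009
25884/(T - 1*13516) + 1304/L(10) = 25884/(1009 - 1*13516) + 1304/42 = 25884/(1009 - 13516) + 1304*(1/42) = 25884/(-12507) + 652/21 = 25884*(-1/12507) + 652/21 = -8628/4169 + 652/21 = 2537000/87549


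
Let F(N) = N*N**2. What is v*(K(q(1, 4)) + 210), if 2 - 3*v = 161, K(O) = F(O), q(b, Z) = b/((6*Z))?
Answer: -153861173/13824 ≈ -11130.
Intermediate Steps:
F(N) = N**3
q(b, Z) = b/(6*Z) (q(b, Z) = b*(1/(6*Z)) = b/(6*Z))
K(O) = O**3
v = -53 (v = 2/3 - 1/3*161 = 2/3 - 161/3 = -53)
v*(K(q(1, 4)) + 210) = -53*(((1/6)*1/4)**3 + 210) = -53*(((1/6)*1*(1/4))**3 + 210) = -53*((1/24)**3 + 210) = -53*(1/13824 + 210) = -53*2903041/13824 = -153861173/13824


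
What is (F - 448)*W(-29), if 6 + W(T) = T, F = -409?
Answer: 29995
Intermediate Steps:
W(T) = -6 + T
(F - 448)*W(-29) = (-409 - 448)*(-6 - 29) = -857*(-35) = 29995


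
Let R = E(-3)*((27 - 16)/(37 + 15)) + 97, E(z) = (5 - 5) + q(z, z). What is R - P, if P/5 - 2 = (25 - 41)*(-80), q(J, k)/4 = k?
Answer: -82102/13 ≈ -6315.5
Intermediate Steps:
q(J, k) = 4*k
P = 6410 (P = 10 + 5*((25 - 41)*(-80)) = 10 + 5*(-16*(-80)) = 10 + 5*1280 = 10 + 6400 = 6410)
E(z) = 4*z (E(z) = (5 - 5) + 4*z = 0 + 4*z = 4*z)
R = 1228/13 (R = (4*(-3))*((27 - 16)/(37 + 15)) + 97 = -132/52 + 97 = -12*11/52 + 97 = -33/13 + 97 = 1228/13 ≈ 94.462)
R - P = 1228/13 - 1*6410 = 1228/13 - 6410 = -82102/13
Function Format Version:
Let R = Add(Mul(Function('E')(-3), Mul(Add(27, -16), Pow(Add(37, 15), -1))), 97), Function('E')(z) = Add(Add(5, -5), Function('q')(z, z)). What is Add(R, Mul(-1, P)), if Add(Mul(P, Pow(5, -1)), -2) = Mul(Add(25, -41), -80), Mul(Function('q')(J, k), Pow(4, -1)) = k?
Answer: Rational(-82102, 13) ≈ -6315.5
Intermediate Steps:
Function('q')(J, k) = Mul(4, k)
P = 6410 (P = Add(10, Mul(5, Mul(Add(25, -41), -80))) = Add(10, Mul(5, Mul(-16, -80))) = Add(10, Mul(5, 1280)) = Add(10, 6400) = 6410)
Function('E')(z) = Mul(4, z) (Function('E')(z) = Add(Add(5, -5), Mul(4, z)) = Add(0, Mul(4, z)) = Mul(4, z))
R = Rational(1228, 13) (R = Add(Mul(Mul(4, -3), Mul(Add(27, -16), Pow(Add(37, 15), -1))), 97) = Add(Mul(-12, Mul(11, Pow(52, -1))), 97) = Add(Mul(-12, Mul(11, Rational(1, 52))), 97) = Add(Mul(-12, Rational(11, 52)), 97) = Add(Rational(-33, 13), 97) = Rational(1228, 13) ≈ 94.462)
Add(R, Mul(-1, P)) = Add(Rational(1228, 13), Mul(-1, 6410)) = Add(Rational(1228, 13), -6410) = Rational(-82102, 13)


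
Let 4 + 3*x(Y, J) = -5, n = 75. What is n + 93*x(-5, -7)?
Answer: -204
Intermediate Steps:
x(Y, J) = -3 (x(Y, J) = -4/3 + (⅓)*(-5) = -4/3 - 5/3 = -3)
n + 93*x(-5, -7) = 75 + 93*(-3) = 75 - 279 = -204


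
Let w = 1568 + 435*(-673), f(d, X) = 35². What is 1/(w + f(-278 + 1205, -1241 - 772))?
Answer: -1/289962 ≈ -3.4487e-6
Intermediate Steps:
f(d, X) = 1225
w = -291187 (w = 1568 - 292755 = -291187)
1/(w + f(-278 + 1205, -1241 - 772)) = 1/(-291187 + 1225) = 1/(-289962) = -1/289962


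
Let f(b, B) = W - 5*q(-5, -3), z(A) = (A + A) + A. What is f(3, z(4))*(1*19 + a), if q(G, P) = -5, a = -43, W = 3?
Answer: -672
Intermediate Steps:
z(A) = 3*A (z(A) = 2*A + A = 3*A)
f(b, B) = 28 (f(b, B) = 3 - 5*(-5) = 3 + 25 = 28)
f(3, z(4))*(1*19 + a) = 28*(1*19 - 43) = 28*(19 - 43) = 28*(-24) = -672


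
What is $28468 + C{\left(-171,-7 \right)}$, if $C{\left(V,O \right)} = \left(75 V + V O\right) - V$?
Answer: $17011$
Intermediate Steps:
$C{\left(V,O \right)} = 74 V + O V$ ($C{\left(V,O \right)} = \left(75 V + O V\right) - V = 74 V + O V$)
$28468 + C{\left(-171,-7 \right)} = 28468 - 171 \left(74 - 7\right) = 28468 - 11457 = 17011$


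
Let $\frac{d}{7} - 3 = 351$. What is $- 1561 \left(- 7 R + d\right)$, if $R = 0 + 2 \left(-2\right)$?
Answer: $-3911866$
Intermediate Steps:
$d = 2478$ ($d = 21 + 7 \cdot 351 = 21 + 2457 = 2478$)
$R = -4$ ($R = 0 - 4 = -4$)
$- 1561 \left(- 7 R + d\right) = - 1561 \left(\left(-7\right) \left(-4\right) + 2478\right) = - 1561 \left(28 + 2478\right) = \left(-1561\right) 2506 = -3911866$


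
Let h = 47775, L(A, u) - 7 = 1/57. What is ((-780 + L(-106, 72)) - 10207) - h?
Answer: -3349034/57 ≈ -58755.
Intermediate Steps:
L(A, u) = 400/57 (L(A, u) = 7 + 1/57 = 400/57)
((-780 + L(-106, 72)) - 10207) - h = ((-780 + 400/57) - 10207) - 1*47775 = (-44060/57 - 10207) - 47775 = -625859/57 - 47775 = -3349034/57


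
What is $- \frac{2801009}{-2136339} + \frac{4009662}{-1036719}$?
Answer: $- \frac{69902938987}{27343002861} \approx -2.5565$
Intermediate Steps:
$- \frac{2801009}{-2136339} + \frac{4009662}{-1036719} = \left(-2801009\right) \left(- \frac{1}{2136339}\right) + 4009662 \left(- \frac{1}{1036719}\right) = \frac{2801009}{2136339} - \frac{49502}{12799} = - \frac{69902938987}{27343002861}$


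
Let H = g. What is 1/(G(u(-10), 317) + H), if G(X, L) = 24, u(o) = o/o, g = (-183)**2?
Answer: 1/33513 ≈ 2.9839e-5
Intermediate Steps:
g = 33489
u(o) = 1
H = 33489
1/(G(u(-10), 317) + H) = 1/(24 + 33489) = 1/33513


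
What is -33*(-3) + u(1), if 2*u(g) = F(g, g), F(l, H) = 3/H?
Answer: 201/2 ≈ 100.50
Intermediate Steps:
u(g) = 3/(2*g) (u(g) = (3/g)/2 = 3/(2*g))
-33*(-3) + u(1) = -33*(-3) + (3/2)/1 = 99 + (3/2)*1 = 99 + 3/2 = 201/2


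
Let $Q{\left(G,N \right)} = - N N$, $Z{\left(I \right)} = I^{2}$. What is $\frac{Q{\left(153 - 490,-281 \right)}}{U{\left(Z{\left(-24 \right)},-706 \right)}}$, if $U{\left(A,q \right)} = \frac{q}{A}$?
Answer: $\frac{22740768}{353} \approx 64421.0$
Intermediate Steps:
$Q{\left(G,N \right)} = - N^{2}$
$\frac{Q{\left(153 - 490,-281 \right)}}{U{\left(Z{\left(-24 \right)},-706 \right)}} = \frac{\left(-1\right) \left(-281\right)^{2}}{\left(-706\right) \frac{1}{\left(-24\right)^{2}}} = \frac{\left(-1\right) 78961}{\left(-706\right) \frac{1}{576}} = - \frac{78961}{\left(-706\right) \frac{1}{576}} = - \frac{78961}{- \frac{353}{288}} = \left(-78961\right) \left(- \frac{288}{353}\right) = \frac{22740768}{353}$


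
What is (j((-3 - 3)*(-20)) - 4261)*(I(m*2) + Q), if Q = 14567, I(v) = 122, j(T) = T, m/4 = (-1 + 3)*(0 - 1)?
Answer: -60827149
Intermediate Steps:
m = -8 (m = 4*((-1 + 3)*(0 - 1)) = 4*(2*(-1)) = 4*(-2) = -8)
(j((-3 - 3)*(-20)) - 4261)*(I(m*2) + Q) = ((-3 - 3)*(-20) - 4261)*(122 + 14567) = (-6*(-20) - 4261)*14689 = (120 - 4261)*14689 = -4141*14689 = -60827149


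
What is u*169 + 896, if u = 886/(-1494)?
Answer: 594445/747 ≈ 795.78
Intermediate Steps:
u = -443/747 (u = 886*(-1/1494) = -443/747 ≈ -0.59304)
u*169 + 896 = -443/747*169 + 896 = -74867/747 + 896 = 594445/747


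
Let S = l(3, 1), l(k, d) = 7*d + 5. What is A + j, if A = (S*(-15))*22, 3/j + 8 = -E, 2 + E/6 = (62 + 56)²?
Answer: -330818403/83540 ≈ -3960.0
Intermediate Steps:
l(k, d) = 5 + 7*d
S = 12 (S = 5 + 7*1 = 5 + 7 = 12)
E = 83532 (E = -12 + 6*(62 + 56)² = -12 + 6*118² = -12 + 6*13924 = -12 + 83544 = 83532)
j = -3/83540 (j = 3/(-8 - 1*83532) = 3/(-8 - 83532) = 3/(-83540) = 3*(-1/83540) = -3/83540 ≈ -3.5911e-5)
A = -3960 (A = (12*(-15))*22 = -180*22 = -3960)
A + j = -3960 - 3/83540 = -330818403/83540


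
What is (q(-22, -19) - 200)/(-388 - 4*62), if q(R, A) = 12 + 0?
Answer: 47/159 ≈ 0.29560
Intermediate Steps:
q(R, A) = 12
(q(-22, -19) - 200)/(-388 - 4*62) = (12 - 200)/(-388 - 4*62) = -188/(-388 - 248) = -188/(-636) = -188*(-1/636) = 47/159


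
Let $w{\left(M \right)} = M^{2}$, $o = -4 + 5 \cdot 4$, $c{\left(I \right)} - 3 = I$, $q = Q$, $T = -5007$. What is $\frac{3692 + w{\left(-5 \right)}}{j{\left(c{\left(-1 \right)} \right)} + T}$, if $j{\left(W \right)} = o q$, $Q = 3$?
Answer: $- \frac{413}{551} \approx -0.74955$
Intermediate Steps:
$q = 3$
$c{\left(I \right)} = 3 + I$
$o = 16$ ($o = -4 + 20 = 16$)
$j{\left(W \right)} = 48$ ($j{\left(W \right)} = 16 \cdot 3 = 48$)
$\frac{3692 + w{\left(-5 \right)}}{j{\left(c{\left(-1 \right)} \right)} + T} = \frac{3692 + \left(-5\right)^{2}}{48 - 5007} = \frac{3692 + 25}{-4959} = 3717 \left(- \frac{1}{4959}\right) = - \frac{413}{551}$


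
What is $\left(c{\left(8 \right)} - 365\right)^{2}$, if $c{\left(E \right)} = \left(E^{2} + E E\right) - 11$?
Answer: $61504$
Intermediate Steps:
$c{\left(E \right)} = -11 + 2 E^{2}$ ($c{\left(E \right)} = \left(E^{2} + E^{2}\right) - 11 = 2 E^{2} - 11 = -11 + 2 E^{2}$)
$\left(c{\left(8 \right)} - 365\right)^{2} = \left(\left(-11 + 2 \cdot 8^{2}\right) - 365\right)^{2} = \left(\left(-11 + 2 \cdot 64\right) - 365\right)^{2} = \left(\left(-11 + 128\right) - 365\right)^{2} = \left(117 - 365\right)^{2} = \left(-248\right)^{2} = 61504$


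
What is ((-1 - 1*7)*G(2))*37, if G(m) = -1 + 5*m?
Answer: -2664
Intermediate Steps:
((-1 - 1*7)*G(2))*37 = ((-1 - 1*7)*(-1 + 5*2))*37 = ((-1 - 7)*(-1 + 10))*37 = -8*9*37 = -72*37 = -2664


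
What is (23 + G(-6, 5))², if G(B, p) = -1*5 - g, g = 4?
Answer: 196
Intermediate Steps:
G(B, p) = -9 (G(B, p) = -1*5 - 1*4 = -5 - 4 = -9)
(23 + G(-6, 5))² = (23 - 9)² = 14² = 196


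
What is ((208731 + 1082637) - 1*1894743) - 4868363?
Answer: -5471738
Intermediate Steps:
((208731 + 1082637) - 1*1894743) - 4868363 = (1291368 - 1894743) - 4868363 = -603375 - 4868363 = -5471738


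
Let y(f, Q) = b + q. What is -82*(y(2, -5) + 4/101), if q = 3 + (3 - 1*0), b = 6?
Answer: -99712/101 ≈ -987.25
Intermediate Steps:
q = 6 (q = 3 + (3 + 0) = 3 + 3 = 6)
y(f, Q) = 12 (y(f, Q) = 6 + 6 = 12)
-82*(y(2, -5) + 4/101) = -82*(12 + 4/101) = -82*1216/101 = -99712/101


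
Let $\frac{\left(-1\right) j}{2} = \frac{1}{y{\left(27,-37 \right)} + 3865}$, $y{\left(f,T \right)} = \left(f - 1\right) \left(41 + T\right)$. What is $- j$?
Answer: $\frac{2}{3969} \approx 0.00050391$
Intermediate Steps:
$y{\left(f,T \right)} = \left(-1 + f\right) \left(41 + T\right)$
$j = - \frac{2}{3969}$ ($j = - \frac{2}{\left(-41 - -37 + 41 \cdot 27 - 999\right) + 3865} = - \frac{2}{\left(-41 + 37 + 1107 - 999\right) + 3865} = - \frac{2}{104 + 3865} = - \frac{2}{3969} \approx -0.00050391$)
$- j = \left(-1\right) \left(- \frac{2}{3969}\right) = \frac{2}{3969}$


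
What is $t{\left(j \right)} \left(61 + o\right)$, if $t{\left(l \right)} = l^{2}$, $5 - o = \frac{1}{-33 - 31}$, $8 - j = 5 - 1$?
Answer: $\frac{4225}{4} \approx 1056.3$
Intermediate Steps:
$j = 4$ ($j = 8 - \left(5 - 1\right) = 8 - 4 = 4$)
$o = \frac{321}{64}$ ($o = 5 - \frac{1}{-33 - 31} = 5 - \frac{1}{-64} = 5 - - \frac{1}{64} = 5 + \frac{1}{64} = \frac{321}{64} \approx 5.0156$)
$t{\left(j \right)} \left(61 + o\right) = 4^{2} \left(61 + \frac{321}{64}\right) = 16 \cdot \frac{4225}{64} = \frac{4225}{4}$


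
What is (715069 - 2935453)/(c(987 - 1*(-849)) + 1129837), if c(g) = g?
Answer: -2220384/1131673 ≈ -1.9620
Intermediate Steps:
(715069 - 2935453)/(c(987 - 1*(-849)) + 1129837) = (715069 - 2935453)/((987 - 1*(-849)) + 1129837) = -2220384/((987 + 849) + 1129837) = -2220384/(1836 + 1129837) = -2220384/1131673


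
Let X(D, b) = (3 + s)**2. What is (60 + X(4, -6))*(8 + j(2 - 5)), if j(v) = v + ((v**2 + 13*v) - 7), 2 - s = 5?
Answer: -1920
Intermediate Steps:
s = -3 (s = 2 - 1*5 = 2 - 5 = -3)
j(v) = -7 + v**2 + 14*v (j(v) = v + (-7 + v**2 + 13*v) = -7 + v**2 + 14*v)
X(D, b) = 0 (X(D, b) = (3 - 3)**2 = 0**2 = 0)
(60 + X(4, -6))*(8 + j(2 - 5)) = (60 + 0)*(8 + (-7 + (2 - 5)**2 + 14*(2 - 5))) = 60*(8 + (-7 + (-3)**2 + 14*(-3))) = 60*(8 + (-7 + 9 - 42)) = 60*(8 - 40) = 60*(-32) = -1920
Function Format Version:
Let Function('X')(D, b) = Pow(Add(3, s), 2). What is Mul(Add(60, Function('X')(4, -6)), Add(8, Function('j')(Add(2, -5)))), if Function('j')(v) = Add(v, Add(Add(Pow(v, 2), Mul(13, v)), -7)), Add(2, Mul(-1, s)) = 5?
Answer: -1920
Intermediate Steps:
s = -3 (s = Add(2, Mul(-1, 5)) = Add(2, -5) = -3)
Function('j')(v) = Add(-7, Pow(v, 2), Mul(14, v)) (Function('j')(v) = Add(v, Add(-7, Pow(v, 2), Mul(13, v))) = Add(-7, Pow(v, 2), Mul(14, v)))
Function('X')(D, b) = 0 (Function('X')(D, b) = Pow(Add(3, -3), 2) = Pow(0, 2) = 0)
Mul(Add(60, Function('X')(4, -6)), Add(8, Function('j')(Add(2, -5)))) = Mul(Add(60, 0), Add(8, Add(-7, Pow(Add(2, -5), 2), Mul(14, Add(2, -5))))) = Mul(60, Add(8, Add(-7, Pow(-3, 2), Mul(14, -3)))) = Mul(60, Add(8, Add(-7, 9, -42))) = Mul(60, Add(8, -40)) = Mul(60, -32) = -1920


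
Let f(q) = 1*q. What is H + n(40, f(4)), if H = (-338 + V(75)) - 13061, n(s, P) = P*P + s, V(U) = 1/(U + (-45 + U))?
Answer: -1401014/105 ≈ -13343.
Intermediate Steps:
V(U) = 1/(-45 + 2*U)
f(q) = q
n(s, P) = s + P² (n(s, P) = P² + s = s + P²)
H = -1406894/105 (H = (-338 + 1/(-45 + 2*75)) - 13061 = (-338 + 1/(-45 + 150)) - 13061 = (-338 + 1/105) - 13061 = -35489/105 - 13061 = -1406894/105 ≈ -13399.)
H + n(40, f(4)) = -1406894/105 + (40 + 4²) = -1406894/105 + (40 + 16) = -1406894/105 + 56 = -1401014/105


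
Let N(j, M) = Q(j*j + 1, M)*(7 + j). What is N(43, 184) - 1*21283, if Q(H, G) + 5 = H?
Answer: 70967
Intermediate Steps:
Q(H, G) = -5 + H
N(j, M) = (-4 + j**2)*(7 + j) (N(j, M) = (-5 + (j*j + 1))*(7 + j) = (-5 + (j**2 + 1))*(7 + j) = (-5 + (1 + j**2))*(7 + j) = (-4 + j**2)*(7 + j))
N(43, 184) - 1*21283 = (-4 + 43**2)*(7 + 43) - 1*21283 = (-4 + 1849)*50 - 21283 = 1845*50 - 21283 = 92250 - 21283 = 70967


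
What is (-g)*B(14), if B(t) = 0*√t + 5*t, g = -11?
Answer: 770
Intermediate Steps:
B(t) = 5*t (B(t) = 0 + 5*t = 5*t)
(-g)*B(14) = (-1*(-11))*(5*14) = 11*70 = 770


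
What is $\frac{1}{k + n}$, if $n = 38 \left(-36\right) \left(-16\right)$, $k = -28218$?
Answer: $- \frac{1}{6330} \approx -0.00015798$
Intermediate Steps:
$n = 21888$ ($n = \left(-1368\right) \left(-16\right) = 21888$)
$\frac{1}{k + n} = \frac{1}{-28218 + 21888} = \frac{1}{-6330} = - \frac{1}{6330}$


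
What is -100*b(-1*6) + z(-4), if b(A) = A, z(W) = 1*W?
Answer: 596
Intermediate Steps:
z(W) = W
-100*b(-1*6) + z(-4) = -(-100)*6 - 4 = -100*(-6) - 4 = 600 - 4 = 596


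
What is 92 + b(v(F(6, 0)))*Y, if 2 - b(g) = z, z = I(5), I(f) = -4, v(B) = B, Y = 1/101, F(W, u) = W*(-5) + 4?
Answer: 9298/101 ≈ 92.059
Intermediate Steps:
F(W, u) = 4 - 5*W (F(W, u) = -5*W + 4 = 4 - 5*W)
Y = 1/101 ≈ 0.0099010
z = -4
b(g) = 6 (b(g) = 2 - 1*(-4) = 2 + 4 = 6)
92 + b(v(F(6, 0)))*Y = 92 + 6*(1/101) = 92 + 6/101 = 9298/101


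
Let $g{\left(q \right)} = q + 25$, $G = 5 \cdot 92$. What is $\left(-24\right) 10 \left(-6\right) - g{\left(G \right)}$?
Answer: $955$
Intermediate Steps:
$G = 460$
$g{\left(q \right)} = 25 + q$
$\left(-24\right) 10 \left(-6\right) - g{\left(G \right)} = \left(-24\right) 10 \left(-6\right) - \left(25 + 460\right) = \left(-240\right) \left(-6\right) - 485 = 1440 - 485 = 955$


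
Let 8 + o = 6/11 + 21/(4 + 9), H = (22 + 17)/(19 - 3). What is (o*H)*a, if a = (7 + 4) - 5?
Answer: -7515/88 ≈ -85.398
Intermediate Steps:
H = 39/16 ≈ 2.4375
a = 6 (a = 11 - 5 = 6)
o = -835/143 (o = -8 + (6/11 + 21/(4 + 9)) = -8 + (6*(1/11) + 21/13) = -8 + (6/11 + 21*(1/13)) = -8 + (6/11 + 21/13) = -8 + 309/143 = -835/143 ≈ -5.8392)
(o*H)*a = -835/143*39/16*6 = -2505/176*6 = -7515/88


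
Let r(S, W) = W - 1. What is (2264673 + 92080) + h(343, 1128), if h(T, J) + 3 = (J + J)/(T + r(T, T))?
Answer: 1614376006/685 ≈ 2.3568e+6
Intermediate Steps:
r(S, W) = -1 + W
h(T, J) = -3 + 2*J/(-1 + 2*T) (h(T, J) = -3 + (J + J)/(T + (-1 + T)) = -3 + (2*J)/(-1 + 2*T) = -3 + 2*J/(-1 + 2*T))
(2264673 + 92080) + h(343, 1128) = (2264673 + 92080) + (3 - 6*343 + 2*1128)/(-1 + 2*343) = 2356753 + (3 - 2058 + 2256)/(-1 + 686) = 2356753 + 201/685 = 1614376006/685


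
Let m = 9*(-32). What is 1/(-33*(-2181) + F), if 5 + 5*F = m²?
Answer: 5/442804 ≈ 1.1292e-5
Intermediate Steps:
m = -288
F = 82939/5 (F = -1 + (⅕)*(-288)² = -1 + (⅕)*82944 = -1 + 82944/5 = 82939/5 ≈ 16588.)
1/(-33*(-2181) + F) = 1/(-33*(-2181) + 82939/5) = 1/(71973 + 82939/5) = 1/(442804/5) = 5/442804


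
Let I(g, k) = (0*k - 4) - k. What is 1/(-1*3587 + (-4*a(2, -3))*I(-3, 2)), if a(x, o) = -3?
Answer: -1/3659 ≈ -0.00027330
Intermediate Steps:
I(g, k) = -4 - k (I(g, k) = (0 - 4) - k = -4 - k)
1/(-1*3587 + (-4*a(2, -3))*I(-3, 2)) = 1/(-1*3587 + (-4*(-3))*(-4 - 1*2)) = 1/(-3587 + 12*(-4 - 2)) = 1/(-3587 + 12*(-6)) = 1/(-3587 - 72) = 1/(-3659) = -1/3659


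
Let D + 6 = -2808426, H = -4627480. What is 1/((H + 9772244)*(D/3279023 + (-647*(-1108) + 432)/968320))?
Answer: -18040588360/10739444748873859 ≈ -1.6798e-6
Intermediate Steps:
D = -2808432 (D = -6 - 2808426 = -2808432)
1/((H + 9772244)*(D/3279023 + (-647*(-1108) + 432)/968320)) = 1/((-4627480 + 9772244)*(-2808432/3279023 + (-647*(-1108) + 432)/968320)) = 1/(5144764*(-2808432*1/3279023 + (716876 + 432)*(1/968320))) = 1/(5144764*(-255312/298093 + 717308*(1/968320))) = 1/(5144764*(-255312/298093 + 179327/242080)) = 1/(5144764*(-8349805549/72162353440)) = (1/5144764)*(-72162353440/8349805549) = -18040588360/10739444748873859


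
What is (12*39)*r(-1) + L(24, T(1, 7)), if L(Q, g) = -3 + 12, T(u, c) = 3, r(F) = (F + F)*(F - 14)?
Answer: 14049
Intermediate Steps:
r(F) = 2*F*(-14 + F) (r(F) = (2*F)*(-14 + F) = 2*F*(-14 + F))
L(Q, g) = 9
(12*39)*r(-1) + L(24, T(1, 7)) = (12*39)*(2*(-1)*(-14 - 1)) + 9 = 468*(2*(-1)*(-15)) + 9 = 468*30 + 9 = 14040 + 9 = 14049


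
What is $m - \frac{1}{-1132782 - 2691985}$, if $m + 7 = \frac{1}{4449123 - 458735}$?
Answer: $- \frac{106836122562017}{15262304339596} \approx -7.0$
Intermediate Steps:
$m = - \frac{27932715}{3990388}$ ($m = -7 + \frac{1}{4449123 - 458735} = -7 + \frac{1}{3990388} = - \frac{27932715}{3990388} \approx -7.0$)
$m - \frac{1}{-1132782 - 2691985} = - \frac{27932715}{3990388} - \frac{1}{-1132782 - 2691985} = - \frac{27932715}{3990388} - \frac{1}{-3824767} = - \frac{27932715}{3990388} - - \frac{1}{3824767} = - \frac{27932715}{3990388} + \frac{1}{3824767} = - \frac{106836122562017}{15262304339596}$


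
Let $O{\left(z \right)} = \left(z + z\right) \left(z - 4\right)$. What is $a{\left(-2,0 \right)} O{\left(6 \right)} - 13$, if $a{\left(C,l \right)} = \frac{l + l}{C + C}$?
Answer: $-13$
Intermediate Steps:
$a{\left(C,l \right)} = \frac{l}{C}$ ($a{\left(C,l \right)} = \frac{2 l}{2 C} = 2 l \frac{1}{2 C} = \frac{l}{C}$)
$O{\left(z \right)} = 2 z \left(-4 + z\right)$
$a{\left(-2,0 \right)} O{\left(6 \right)} - 13 = \frac{0}{-2} \cdot 2 \cdot 6 \left(-4 + 6\right) - 13 = 0 \left(- \frac{1}{2}\right) 2 \cdot 6 \cdot 2 - 13 = 0 \cdot 24 - 13 = 0 - 13 = -13$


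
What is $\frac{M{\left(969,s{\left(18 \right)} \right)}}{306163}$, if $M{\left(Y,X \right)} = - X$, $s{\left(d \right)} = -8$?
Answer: $\frac{8}{306163} \approx 2.613 \cdot 10^{-5}$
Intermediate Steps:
$\frac{M{\left(969,s{\left(18 \right)} \right)}}{306163} = \frac{\left(-1\right) \left(-8\right)}{306163} = 8 \cdot \frac{1}{306163} = \frac{8}{306163}$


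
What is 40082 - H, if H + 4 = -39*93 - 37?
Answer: 43750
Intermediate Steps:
H = -3668 (H = -4 + (-39*93 - 37) = -4 + (-3627 - 37) = -4 - 3664 = -3668)
40082 - H = 40082 - 1*(-3668) = 40082 + 3668 = 43750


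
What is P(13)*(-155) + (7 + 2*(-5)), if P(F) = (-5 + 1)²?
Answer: -2483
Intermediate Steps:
P(F) = 16 (P(F) = (-4)² = 16)
P(13)*(-155) + (7 + 2*(-5)) = 16*(-155) + (7 + 2*(-5)) = -2480 + (7 - 10) = -2480 - 3 = -2483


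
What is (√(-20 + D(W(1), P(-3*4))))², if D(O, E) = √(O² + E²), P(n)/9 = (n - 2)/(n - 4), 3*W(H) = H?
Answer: -20 + √35785/24 ≈ -12.118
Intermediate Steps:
W(H) = H/3
P(n) = 9*(-2 + n)/(-4 + n) (P(n) = 9*((n - 2)/(n - 4)) = 9*((-2 + n)/(-4 + n)) = 9*(-2 + n)/(-4 + n))
D(O, E) = √(E² + O²)
(√(-20 + D(W(1), P(-3*4))))² = (√(-20 + √((9*(-2 - 3*4)/(-4 - 3*4))² + ((⅓)*1)²)))² = (√(-20 + √((9*(-2 - 12)/(-4 - 12))² + (⅓)²)))² = (√(-20 + √((9*(-14)/(-16))² + ⅑)))² = (√(-20 + √((9*(-1/16)*(-14))² + ⅑)))² = (√(-20 + √((63/8)² + ⅑)))² = (√(-20 + √(3969/64 + ⅑)))² = (√(-20 + √(35785/576)))² = (√(-20 + √35785/24))² = -20 + √35785/24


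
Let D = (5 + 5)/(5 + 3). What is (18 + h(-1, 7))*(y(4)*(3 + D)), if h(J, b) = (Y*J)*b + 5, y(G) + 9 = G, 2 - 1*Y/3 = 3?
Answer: -935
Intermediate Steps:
Y = -3 (Y = 6 - 3*3 = 6 - 9 = -3)
y(G) = -9 + G
D = 5/4 (D = 10/8 = 10*(⅛) = 5/4 ≈ 1.2500)
h(J, b) = 5 - 3*J*b (h(J, b) = (-3*J)*b + 5 = -3*J*b + 5 = 5 - 3*J*b)
(18 + h(-1, 7))*(y(4)*(3 + D)) = (18 + (5 - 3*(-1)*7))*((-9 + 4)*(3 + 5/4)) = (18 + (5 + 21))*(-5*17/4) = (18 + 26)*(-85/4) = 44*(-85/4) = -935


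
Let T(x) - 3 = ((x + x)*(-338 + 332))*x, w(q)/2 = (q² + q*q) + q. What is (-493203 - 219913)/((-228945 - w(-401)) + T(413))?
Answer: 178279/729543 ≈ 0.24437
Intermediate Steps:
w(q) = 2*q + 4*q² (w(q) = 2*((q² + q*q) + q) = 2*((q² + q²) + q) = 2*(2*q² + q) = 2*(q + 2*q²) = 2*q + 4*q²)
T(x) = 3 - 12*x² (T(x) = 3 + ((x + x)*(-338 + 332))*x = 3 + ((2*x)*(-6))*x = 3 + (-12*x)*x = 3 - 12*x²)
(-493203 - 219913)/((-228945 - w(-401)) + T(413)) = (-493203 - 219913)/((-228945 - 2*(-401)*(1 + 2*(-401))) + (3 - 12*413²)) = -713116/((-228945 - 2*(-401)*(1 - 802)) + (3 - 12*170569)) = -713116/((-228945 - 2*(-401)*(-801)) + (3 - 2046828)) = -713116/((-228945 - 1*642402) - 2046825) = -713116/((-228945 - 642402) - 2046825) = -713116/(-871347 - 2046825) = -713116/(-2918172) = -713116*(-1/2918172) = 178279/729543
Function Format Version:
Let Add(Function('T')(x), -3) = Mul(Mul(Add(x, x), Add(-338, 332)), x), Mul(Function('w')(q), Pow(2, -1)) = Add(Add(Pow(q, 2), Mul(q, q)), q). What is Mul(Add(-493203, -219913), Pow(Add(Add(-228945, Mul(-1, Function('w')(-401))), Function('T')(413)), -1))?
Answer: Rational(178279, 729543) ≈ 0.24437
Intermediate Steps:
Function('w')(q) = Add(Mul(2, q), Mul(4, Pow(q, 2))) (Function('w')(q) = Mul(2, Add(Add(Pow(q, 2), Mul(q, q)), q)) = Mul(2, Add(Add(Pow(q, 2), Pow(q, 2)), q)) = Mul(2, Add(Mul(2, Pow(q, 2)), q)) = Mul(2, Add(q, Mul(2, Pow(q, 2)))) = Add(Mul(2, q), Mul(4, Pow(q, 2))))
Function('T')(x) = Add(3, Mul(-12, Pow(x, 2))) (Function('T')(x) = Add(3, Mul(Mul(Add(x, x), Add(-338, 332)), x)) = Add(3, Mul(Mul(Mul(2, x), -6), x)) = Add(3, Mul(Mul(-12, x), x)) = Add(3, Mul(-12, Pow(x, 2))))
Mul(Add(-493203, -219913), Pow(Add(Add(-228945, Mul(-1, Function('w')(-401))), Function('T')(413)), -1)) = Mul(Add(-493203, -219913), Pow(Add(Add(-228945, Mul(-1, Mul(2, -401, Add(1, Mul(2, -401))))), Add(3, Mul(-12, Pow(413, 2)))), -1)) = Mul(-713116, Pow(Add(Add(-228945, Mul(-1, Mul(2, -401, Add(1, -802)))), Add(3, Mul(-12, 170569))), -1)) = Mul(-713116, Pow(Add(Add(-228945, Mul(-1, Mul(2, -401, -801))), Add(3, -2046828)), -1)) = Mul(-713116, Pow(Add(Add(-228945, Mul(-1, 642402)), -2046825), -1)) = Mul(-713116, Pow(Add(Add(-228945, -642402), -2046825), -1)) = Mul(-713116, Pow(Add(-871347, -2046825), -1)) = Mul(-713116, Pow(-2918172, -1)) = Mul(-713116, Rational(-1, 2918172)) = Rational(178279, 729543)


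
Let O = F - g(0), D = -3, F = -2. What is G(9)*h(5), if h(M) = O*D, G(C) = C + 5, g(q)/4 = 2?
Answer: 420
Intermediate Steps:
g(q) = 8 (g(q) = 4*2 = 8)
O = -10 (O = -2 - 1*8 = -2 - 8 = -10)
G(C) = 5 + C
h(M) = 30 (h(M) = -10*(-3) = 30)
G(9)*h(5) = (5 + 9)*30 = 14*30 = 420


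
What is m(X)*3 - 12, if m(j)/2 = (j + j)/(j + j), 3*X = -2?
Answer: -6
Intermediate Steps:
X = -⅔ (X = (⅓)*(-2) = -⅔ ≈ -0.66667)
m(j) = 2 (m(j) = 2*((j + j)/(j + j)) = 2*((2*j)/((2*j))) = 2*((2*j)*(1/(2*j))) = 2*1 = 2)
m(X)*3 - 12 = 2*3 - 12 = 6 - 12 = -6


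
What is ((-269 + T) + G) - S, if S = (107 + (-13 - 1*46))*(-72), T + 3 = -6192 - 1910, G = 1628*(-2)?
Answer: -8174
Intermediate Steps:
G = -3256
T = -8105 (T = -3 + (-6192 - 1910) = -3 - 8102 = -8105)
S = -3456 (S = (107 + (-13 - 46))*(-72) = (107 - 59)*(-72) = 48*(-72) = -3456)
((-269 + T) + G) - S = ((-269 - 8105) - 3256) - 1*(-3456) = (-8374 - 3256) + 3456 = -11630 + 3456 = -8174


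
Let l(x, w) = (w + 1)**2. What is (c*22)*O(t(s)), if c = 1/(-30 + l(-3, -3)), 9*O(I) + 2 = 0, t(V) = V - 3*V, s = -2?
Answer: 22/117 ≈ 0.18803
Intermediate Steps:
t(V) = -2*V
O(I) = -2/9 (O(I) = -2/9 + (1/9)*0 = -2/9 + 0 = -2/9)
l(x, w) = (1 + w)**2
c = -1/26 (c = 1/(-30 + (1 - 3)**2) = 1/(-30 + (-2)**2) = 1/(-30 + 4) = 1/(-26) = -1/26 ≈ -0.038462)
(c*22)*O(t(s)) = -1/26*22*(-2/9) = -11/13*(-2/9) = 22/117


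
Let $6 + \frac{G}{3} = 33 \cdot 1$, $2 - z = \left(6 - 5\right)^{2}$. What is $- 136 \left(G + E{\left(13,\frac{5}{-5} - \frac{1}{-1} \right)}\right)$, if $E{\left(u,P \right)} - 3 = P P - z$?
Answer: $-11288$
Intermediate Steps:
$z = 1$ ($z = 2 - \left(6 - 5\right)^{2} = 2 - 1^{2} = 2 - 1 = 1$)
$G = 81$ ($G = -18 + 3 \cdot 33 \cdot 1 = -18 + 3 \cdot 33 = -18 + 99 = 81$)
$E{\left(u,P \right)} = 2 + P^{2}$ ($E{\left(u,P \right)} = 3 + \left(P P - 1\right) = 3 + \left(P^{2} - 1\right) = 3 + \left(-1 + P^{2}\right) = 2 + P^{2}$)
$- 136 \left(G + E{\left(13,\frac{5}{-5} - \frac{1}{-1} \right)}\right) = - 136 \left(81 + \left(2 + \left(\frac{5}{-5} - \frac{1}{-1}\right)^{2}\right)\right) = - 136 \left(81 + \left(2 + \left(5 \left(- \frac{1}{5}\right) - -1\right)^{2}\right)\right) = - 136 \left(81 + \left(2 + \left(-1 + 1\right)^{2}\right)\right) = - 136 \left(81 + \left(2 + 0^{2}\right)\right) = - 136 \left(81 + \left(2 + 0\right)\right) = - 136 \left(81 + 2\right) = \left(-136\right) 83 = -11288$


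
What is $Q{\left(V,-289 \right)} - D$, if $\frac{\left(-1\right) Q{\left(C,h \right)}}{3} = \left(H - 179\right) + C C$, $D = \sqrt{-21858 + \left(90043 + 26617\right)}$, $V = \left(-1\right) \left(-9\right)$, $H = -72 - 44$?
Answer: $642 - \sqrt{94802} \approx 334.1$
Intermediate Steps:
$H = -116$ ($H = -72 - 44 = -116$)
$V = 9$
$D = \sqrt{94802}$ ($D = \sqrt{-21858 + 116660} = \sqrt{94802} \approx 307.9$)
$Q{\left(C,h \right)} = 885 - 3 C^{2}$ ($Q{\left(C,h \right)} = - 3 \left(\left(-116 - 179\right) + C C\right) = - 3 \left(-295 + C^{2}\right) = 885 - 3 C^{2}$)
$Q{\left(V,-289 \right)} - D = \left(885 - 3 \cdot 9^{2}\right) - \sqrt{94802} = \left(885 - 243\right) - \sqrt{94802} = 642 - \sqrt{94802}$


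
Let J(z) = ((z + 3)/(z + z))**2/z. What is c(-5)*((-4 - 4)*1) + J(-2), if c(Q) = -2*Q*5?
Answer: -12801/32 ≈ -400.03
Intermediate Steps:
c(Q) = -10*Q
J(z) = (3 + z)**2/(4*z**3) (J(z) = ((3 + z)/((2*z)))**2/z = ((3 + z)*(1/(2*z)))**2/z = ((3 + z)/(2*z))**2/z = ((3 + z)**2/(4*z**2))/z = (3 + z)**2/(4*z**3))
c(-5)*((-4 - 4)*1) + J(-2) = (-10*(-5))*((-4 - 4)*1) + (1/4)*(3 - 2)**2/(-2)**3 = 50*(-8*1) + (1/4)*(-1/8)*1**2 = 50*(-8) + (1/4)*(-1/8)*1 = -400 - 1/32 = -12801/32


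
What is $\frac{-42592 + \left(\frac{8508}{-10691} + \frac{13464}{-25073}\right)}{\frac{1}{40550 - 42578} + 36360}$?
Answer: $- \frac{23154435877330992}{19765893432313997} \approx -1.1714$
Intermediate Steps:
$\frac{-42592 + \left(\frac{8508}{-10691} + \frac{13464}{-25073}\right)}{\frac{1}{40550 - 42578} + 36360} = \frac{-42592 + \left(8508 \left(- \frac{1}{10691}\right) + 13464 \left(- \frac{1}{25073}\right)\right)}{\frac{1}{-2028} + 36360} = \frac{-42592 - \frac{357264708}{268055443}}{- \frac{1}{2028} + 36360} = \frac{-42592 - \frac{357264708}{268055443}}{\frac{73738079}{2028}} = \left(- \frac{11417374692964}{268055443}\right) \frac{2028}{73738079} = - \frac{23154435877330992}{19765893432313997}$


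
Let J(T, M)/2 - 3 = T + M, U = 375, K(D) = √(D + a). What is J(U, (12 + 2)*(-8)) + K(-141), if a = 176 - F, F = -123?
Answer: 532 + √158 ≈ 544.57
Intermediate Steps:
a = 299 (a = 176 - 1*(-123) = 176 + 123 = 299)
K(D) = √(299 + D) (K(D) = √(D + 299) = √(299 + D))
J(T, M) = 6 + 2*M + 2*T (J(T, M) = 6 + 2*(T + M) = 6 + 2*(M + T) = 6 + (2*M + 2*T) = 6 + 2*M + 2*T)
J(U, (12 + 2)*(-8)) + K(-141) = (6 + 2*((12 + 2)*(-8)) + 2*375) + √(299 - 141) = (6 + 2*(14*(-8)) + 750) + √158 = (6 + 2*(-112) + 750) + √158 = (6 - 224 + 750) + √158 = 532 + √158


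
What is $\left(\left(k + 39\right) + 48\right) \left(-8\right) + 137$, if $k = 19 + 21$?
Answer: $-879$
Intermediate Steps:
$k = 40$
$\left(\left(k + 39\right) + 48\right) \left(-8\right) + 137 = \left(\left(40 + 39\right) + 48\right) \left(-8\right) + 137 = \left(79 + 48\right) \left(-8\right) + 137 = 127 \left(-8\right) + 137 = -1016 + 137 = -879$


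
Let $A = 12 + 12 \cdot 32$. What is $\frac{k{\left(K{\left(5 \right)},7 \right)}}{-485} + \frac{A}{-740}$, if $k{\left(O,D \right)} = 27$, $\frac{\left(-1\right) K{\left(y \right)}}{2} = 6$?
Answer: $- \frac{10602}{17945} \approx -0.59081$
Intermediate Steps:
$A = 396$ ($A = 12 + 384 = 396$)
$K{\left(y \right)} = -12$ ($K{\left(y \right)} = \left(-2\right) 6 = -12$)
$\frac{k{\left(K{\left(5 \right)},7 \right)}}{-485} + \frac{A}{-740} = \frac{27}{-485} + \frac{396}{-740} = 27 \left(- \frac{1}{485}\right) + 396 \left(- \frac{1}{740}\right) = - \frac{27}{485} - \frac{99}{185} = - \frac{10602}{17945}$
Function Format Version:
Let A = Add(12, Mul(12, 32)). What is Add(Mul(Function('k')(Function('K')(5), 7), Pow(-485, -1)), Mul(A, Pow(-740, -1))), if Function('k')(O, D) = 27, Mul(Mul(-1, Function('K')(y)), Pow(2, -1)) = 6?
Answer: Rational(-10602, 17945) ≈ -0.59081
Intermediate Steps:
A = 396 (A = Add(12, 384) = 396)
Function('K')(y) = -12 (Function('K')(y) = Mul(-2, 6) = -12)
Add(Mul(Function('k')(Function('K')(5), 7), Pow(-485, -1)), Mul(A, Pow(-740, -1))) = Add(Mul(27, Pow(-485, -1)), Mul(396, Pow(-740, -1))) = Add(Mul(27, Rational(-1, 485)), Mul(396, Rational(-1, 740))) = Add(Rational(-27, 485), Rational(-99, 185)) = Rational(-10602, 17945)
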